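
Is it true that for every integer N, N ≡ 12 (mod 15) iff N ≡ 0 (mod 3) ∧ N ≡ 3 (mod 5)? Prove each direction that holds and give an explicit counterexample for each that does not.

Both directions fail.

(⟹) This fails: N = 12 gives 12 ≡ 12 (mod 15) but 12 ≡ 2 (mod 5), so the conjunction on the right does not hold.

(⟸) This fails: N = 3 satisfies both congruences on the right (3 ≡ 0 mod 3 and 3 ≡ 3 mod 5) yet 3 ≡ 3 (mod 15), not 12.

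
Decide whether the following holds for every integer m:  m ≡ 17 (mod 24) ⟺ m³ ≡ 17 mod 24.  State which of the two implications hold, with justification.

Both directions hold; the statement is true.

[⇒] Suppose m ≡ 17 (mod 24). Write m = 24j + 17. Then (24j + 17)³ = 13824j³ + 29376j² + 20808j + 4913 = 24(576j³ + 1224j² + 867j + 204) + 17, so m³ ≡ 17 (mod 24).

[⇐] Conversely, suppose m³ ≡ 17 (mod 24). The only residue r in {0, …, 23} with r³ ≡ 17 (mod 24) is r = 17, so m ≡ 17 (mod 24).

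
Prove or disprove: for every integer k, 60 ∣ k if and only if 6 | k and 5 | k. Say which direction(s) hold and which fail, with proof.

The forward direction holds; the converse fails.

(⟹) If 60 ∣ k, write k = 60q. Since 60 = 10·6, k = 6·(10q), so 6 ∣ k; and since 60 = 12·5, k = 5·(12q), so 5 ∣ k.

(⟸) This fails: take k = 30. Both 6 ∣ 30 and 5 ∣ 30, yet 30 is not a multiple of 60 (since 30 = 0·60 + 30), so 60 ∤ 30.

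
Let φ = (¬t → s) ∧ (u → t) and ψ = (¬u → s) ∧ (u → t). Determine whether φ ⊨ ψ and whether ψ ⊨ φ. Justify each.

Only the reverse direction holds.

[⇒] This fails. Under t = T, s = F, u = F, the left side is true but the right side is false.

[⇐] Assume the antecedent. If t is true, (¬t → s) ∧ (u → t) reduces to true regardless of the other variables. If t is false, the antecedent forces (t = F, s = T, u = F), and (¬t → s) ∧ (u → t) holds there. Either way (¬t → s) ∧ (u → t) holds.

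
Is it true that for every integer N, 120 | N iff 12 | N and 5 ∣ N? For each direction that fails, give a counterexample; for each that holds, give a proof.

[⇒] If 120 ∣ N, write N = 120q. Since 120 = 10·12, N = 12·(10q), so 12 ∣ N; and since 120 = 24·5, N = 5·(24q), so 5 ∣ N.

[⇐] This fails: take N = 60. Both 12 ∣ 60 and 5 ∣ 60, yet 60 is not a multiple of 120 (since 60 = 0·120 + 60), so 120 ∤ 60.

(⇒) holds; (⇐) fails.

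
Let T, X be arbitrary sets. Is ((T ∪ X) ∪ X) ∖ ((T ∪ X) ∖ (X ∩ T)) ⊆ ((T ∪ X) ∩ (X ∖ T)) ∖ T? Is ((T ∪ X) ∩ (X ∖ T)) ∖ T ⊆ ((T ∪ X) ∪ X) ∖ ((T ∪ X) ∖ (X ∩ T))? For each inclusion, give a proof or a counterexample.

Both inclusions fail.

(⊆) This inclusion fails. Take T = {1}, X = {1}; then 1 ∈ ((T ∪ X) ∪ X) ∖ ((T ∪ X) ∖ (X ∩ T)) but 1 ∉ ((T ∪ X) ∩ (X ∖ T)) ∖ T.

(⊇) This inclusion fails. Take T = ∅, X = {1}; then 1 ∈ ((T ∪ X) ∩ (X ∖ T)) ∖ T but 1 ∉ ((T ∪ X) ∪ X) ∖ ((T ∪ X) ∖ (X ∩ T)).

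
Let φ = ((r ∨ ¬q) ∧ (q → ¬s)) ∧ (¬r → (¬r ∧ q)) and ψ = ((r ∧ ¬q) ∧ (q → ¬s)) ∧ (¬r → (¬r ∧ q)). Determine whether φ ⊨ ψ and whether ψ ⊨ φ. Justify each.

(⇒) fails; (⇐) holds.

(⟹) This fails. Under s = F, q = T, r = T, the left side is true but the right side is false.

(⟸) Assume the antecedent. If s is true, the antecedent forces (s = T, q = F, r = T), and the consequent holds there. If s is false, the antecedent forces (s = F, q = F, r = T), and the consequent holds there. Either way the consequent holds.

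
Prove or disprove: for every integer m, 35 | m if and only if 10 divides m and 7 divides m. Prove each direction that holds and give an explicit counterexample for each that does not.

Only the reverse direction holds.

(⟹) This fails: take m = 35. Certainly 35 ∣ 35, but 10 ∤ 35.

(⟸) Suppose 10 ∣ m and 7 ∣ m. Any common multiple of 10 and 7 is a multiple of their lcm; here gcd(10, 7) = 1, so lcm(10, 7) = 10·7 = 70, so 70 ∣ m. Since 35 ∣ 70, it follows that 35 ∣ m.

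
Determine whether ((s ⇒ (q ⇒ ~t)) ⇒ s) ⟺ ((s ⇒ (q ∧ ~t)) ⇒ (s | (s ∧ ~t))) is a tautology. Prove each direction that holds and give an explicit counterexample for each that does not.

Forward direction. Assume the antecedent. If t is true, the antecedent forces (t = T, q = F, s = T) or (t = T, q = T, s = T), and the consequent holds there. If t is false, the antecedent forces (t = F, q = F, s = T) or (t = F, q = T, s = T), and the consequent holds there. Either way the consequent holds.

Converse. Assume the antecedent. If t is true, the antecedent forces (t = T, q = F, s = T) or (t = T, q = T, s = T), and (s ⇒ (q ⇒ ~t)) ⇒ s holds there. If t is false, the antecedent forces (t = F, q = F, s = T) or (t = F, q = T, s = T), and (s ⇒ (q ⇒ ~t)) ⇒ s holds there. Either way (s ⇒ (q ⇒ ~t)) ⇒ s holds.

Both directions hold.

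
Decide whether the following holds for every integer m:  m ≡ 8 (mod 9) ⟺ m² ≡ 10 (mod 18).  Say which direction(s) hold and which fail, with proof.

(⟹) This fails: take m = 17. Then 17 ≡ 8 (mod 9), but 17² = 289 ≡ 1 (mod 18), not 10.

(⟸) This fails: take m = 10. Then 10² = 100 ≡ 10 (mod 18), yet 10 ≡ 1 (mod 9), not 8.

Neither direction holds.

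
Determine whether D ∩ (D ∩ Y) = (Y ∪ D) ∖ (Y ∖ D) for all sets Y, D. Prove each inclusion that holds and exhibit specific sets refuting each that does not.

The sets are not equal: only the forward inclusion holds.

(⊇) This inclusion fails. Take Y = ∅, D = {1}; then 1 ∈ (Y ∪ D) ∖ (Y ∖ D) but 1 ∉ D ∩ (D ∩ Y).

(⊆) Let x ∈ D ∩ (D ∩ Y). Then x ∈ Y ∩ D, from which x ∈ (Y ∪ D) ∖ (Y ∖ D).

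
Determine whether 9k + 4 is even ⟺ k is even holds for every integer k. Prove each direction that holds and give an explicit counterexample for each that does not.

Equivalent; both directions hold.

Forward direction. Suppose 9k + 4 is even. Since 9 is odd, 9k and k have the same parity, so 9k + 4 ≡ k + 4 (mod 2). As 4 is even, 9k + 4 is even exactly when k is even. Thus k is even.

Converse. Suppose k is even; write k = 2j. Then 9k + 4 = 9·(2j) + 4 = 2·9j + 4, which is even.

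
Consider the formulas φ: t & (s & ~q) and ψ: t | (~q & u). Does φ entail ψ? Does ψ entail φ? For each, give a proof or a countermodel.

[⇒] Assume the antecedent. If s is true, the antecedent forces (s = T, t = T, q = F, u = F) or (s = T, t = T, q = F, u = T), and t | (~q & u) holds there. If s is false, the antecedent cannot hold. Either way t | (~q & u) holds.

[⇐] This fails. Under s = F, t = T, q = F, u = F, the left side is false but the right side is true.

(⇒) holds; (⇐) fails.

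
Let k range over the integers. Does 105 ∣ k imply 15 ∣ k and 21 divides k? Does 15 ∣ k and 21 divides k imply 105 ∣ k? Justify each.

(⟸) Suppose 15 ∣ k and 21 ∣ k. Any common multiple of 15 and 21 is a multiple of their lcm; here lcm(15, 21) = 15·21/gcd(15, 21) = 315/3 = 105, so 105 ∣ k.

(⟹) If 105 ∣ k, write k = 105q. Since 105 = 7·15, k = 15·(7q), so 15 ∣ k; and since 105 = 5·21, k = 21·(5q), so 21 ∣ k.

Both implications hold.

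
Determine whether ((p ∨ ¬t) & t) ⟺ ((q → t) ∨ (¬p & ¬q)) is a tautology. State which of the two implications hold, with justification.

The forward direction holds; the converse fails.

[⇒] Assume the antecedent. If t is true, (q → t) ∨ (¬p & ¬q) reduces to true regardless of the other variables. If t is false, the antecedent cannot hold. Either way (q → t) ∨ (¬p & ¬q) holds.

[⇐] This fails. Under t = F, p = F, q = F, the left side is false but the right side is true.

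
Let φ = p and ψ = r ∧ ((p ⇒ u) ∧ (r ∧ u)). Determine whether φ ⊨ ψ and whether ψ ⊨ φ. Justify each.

Neither implication holds.

(→) This fails. Under r = F, p = T, u = F, the left side is true but the right side is false.

(←) This fails. Under r = T, p = F, u = T, the left side is false but the right side is true.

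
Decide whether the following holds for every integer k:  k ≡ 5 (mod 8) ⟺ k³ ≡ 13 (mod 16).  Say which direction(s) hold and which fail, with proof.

[⇒] This fails: take k = 13. Then 13 ≡ 5 (mod 8), but 13³ = 2197 ≡ 5 (mod 16), not 13.

[⇐] Conversely, the residues r modulo 16 with r³ ≡ 13 (mod 16) are exactly {5}, and each is ≡ 5 (mod 8).

Only the converse holds.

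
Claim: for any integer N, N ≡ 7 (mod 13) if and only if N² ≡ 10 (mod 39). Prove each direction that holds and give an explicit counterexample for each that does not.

Neither implication holds.

Forward direction. This fails: take N = 33. Then 33 ≡ 7 (mod 13), but 33² = 1089 ≡ 36 (mod 39), not 10.

Converse. This fails: take N = 19. Then 19² = 361 ≡ 10 (mod 39), yet 19 ≡ 6 (mod 13), not 7.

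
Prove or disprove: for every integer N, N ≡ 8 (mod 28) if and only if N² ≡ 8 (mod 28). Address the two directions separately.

(⇐) This fails: take N = 6. Then 6² = 36 ≡ 8 (mod 28), yet 6 ≡ 6 (mod 28), not 8.

(⇒) Suppose N ≡ 8 (mod 28). Write N = 28j + 8. Then (28j + 8)² = 784j² + 448j + 64 = 28(28j² + 16j + 2) + 8, so N² ≡ 8 (mod 28).

(⇒) holds; (⇐) fails.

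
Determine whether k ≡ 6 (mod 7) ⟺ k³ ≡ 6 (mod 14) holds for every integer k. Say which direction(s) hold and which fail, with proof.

[⇒] This fails: take k = 13. Then 13 ≡ 6 (mod 7), but 13³ = 2197 ≡ 13 (mod 14), not 6.

[⇐] This fails: take k = 10. Then 10³ = 1000 ≡ 6 (mod 14), yet 10 ≡ 3 (mod 7), not 6.

Both directions fail.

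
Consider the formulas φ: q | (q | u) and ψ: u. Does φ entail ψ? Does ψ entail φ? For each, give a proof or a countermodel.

(⟹) This fails. Under q = T, u = F, the left side is true but the right side is false.

(⟸) Assume the antecedent. If q is true, q | (q | u) reduces to true regardless of the other variables. If q is false, the antecedent forces (q = F, u = T), and q | (q | u) holds there. Either way q | (q | u) holds.

Only the reverse direction holds.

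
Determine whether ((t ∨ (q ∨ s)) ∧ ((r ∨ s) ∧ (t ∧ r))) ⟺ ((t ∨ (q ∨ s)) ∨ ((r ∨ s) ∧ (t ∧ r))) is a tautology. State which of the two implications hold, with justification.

(⟸) This fails. Under t = T, q = F, s = F, r = F, the left side is false but the right side is true.

(⟹) Assume the antecedent. If t is true, the consequent reduces to true regardless of the other variables. If t is false, the antecedent cannot hold. Either way the consequent holds.

Only the forward direction holds.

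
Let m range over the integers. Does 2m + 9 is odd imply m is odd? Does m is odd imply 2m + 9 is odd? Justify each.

Only the converse holds.

(⇒) This fails: take m = 0. Then 2m + 9 = 9, which is odd, yet m = 0 is even, not odd.

(⇐) Suppose m is odd. Since 2 is even, 2m is even for every m, so 2m + 9 has the same parity as 9, which is odd. Hence 2m + 9 is odd.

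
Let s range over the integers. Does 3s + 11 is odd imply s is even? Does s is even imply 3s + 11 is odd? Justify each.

(→) Suppose 3s + 11 is odd. Since 3 is odd, 3s and s have the same parity, so 3s + 11 ≡ s + 11 (mod 2). As 11 is odd, 3s + 11 is odd exactly when s is even. Thus s is even.

(←) Conversely, suppose s is even; write s = 2j. Then 3s + 11 = 3·(2j) + 11 = 2·3j + 11, which is odd.

Both implications hold.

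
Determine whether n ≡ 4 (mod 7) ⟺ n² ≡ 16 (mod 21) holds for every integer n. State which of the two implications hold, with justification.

Neither direction holds.

(→) This fails: take n = 18. Then 18 ≡ 4 (mod 7), but 18² = 324 ≡ 9 (mod 21), not 16.

(←) This fails: take n = 10. Then 10² = 100 ≡ 16 (mod 21), yet 10 ≡ 3 (mod 7), not 4.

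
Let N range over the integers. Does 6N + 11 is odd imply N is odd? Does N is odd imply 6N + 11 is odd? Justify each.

Only the converse holds.

(⇒) This fails: take N = 4. Then 6N + 11 = 35, which is odd, yet N = 4 is even, not odd.

(⇐) Suppose N is odd. Since 6 is even, 6N is even for every N, so 6N + 11 has the same parity as 11, which is odd. Hence 6N + 11 is odd.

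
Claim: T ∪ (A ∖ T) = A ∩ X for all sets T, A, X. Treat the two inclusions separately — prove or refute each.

The sets are not equal: only the reverse inclusion holds.

Forward inclusion. This inclusion fails. Take T = {1}, A = ∅, X = ∅; then 1 ∈ T ∪ (A ∖ T) but 1 ∉ A ∩ X.

Reverse inclusion. Let x ∈ A ∩ X. Then either x ∈ A ∩ X and x ∉ T; or x ∈ T ∩ A ∩ X. In each case x ∈ T ∪ (A ∖ T), so A ∩ X ⊆ T ∪ (A ∖ T).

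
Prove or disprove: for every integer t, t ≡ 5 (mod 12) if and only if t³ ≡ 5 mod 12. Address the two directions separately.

Both directions hold; the statement is true.

(→) Suppose t ≡ 5 (mod 12). Write t = 12j + 5. Then (12j + 5)³ = 1728j³ + 2160j² + 900j + 125 = 12(144j³ + 180j² + 75j + 10) + 5, so t³ ≡ 5 (mod 12).

(←) Conversely, suppose t³ ≡ 5 (mod 12). The only residue r in {0, …, 11} with r³ ≡ 5 (mod 12) is r = 5, so t ≡ 5 (mod 12).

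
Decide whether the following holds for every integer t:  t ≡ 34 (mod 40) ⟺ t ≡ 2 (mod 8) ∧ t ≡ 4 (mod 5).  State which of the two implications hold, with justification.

Equivalent; both directions hold.

(⟹) Suppose t ≡ 34 (mod 40); write t = 40j + 34. Since 8 ∣ 40, reducing mod 8 gives t ≡ 34 ≡ 2 (mod 8); since 5 ∣ 40, reducing mod 5 gives t ≡ 34 ≡ 4 (mod 5).

(⟸) Conversely, if t ≡ 2 (mod 8) and t ≡ 4 (mod 5), then by the Chinese remainder theorem t ≡ 34 (mod 40). This is exactly t ≡ 34 (mod 40).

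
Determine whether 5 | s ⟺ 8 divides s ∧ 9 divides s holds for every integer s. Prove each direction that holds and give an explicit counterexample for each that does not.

(⇒) fails and (⇐) fails.

(⇒) This fails: take s = 5. Certainly 5 ∣ 5, but 8 ∤ 5.

(⇐) This fails: take s = 72. Both 8 ∣ 72 and 9 ∣ 72, yet 72 is not a multiple of 5 (since 72 = 14·5 + 2), so 5 ∤ 72.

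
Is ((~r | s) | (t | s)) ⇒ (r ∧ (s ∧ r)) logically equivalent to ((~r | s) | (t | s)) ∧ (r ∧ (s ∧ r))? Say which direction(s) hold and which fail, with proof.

[⇐] Assume the antecedent. If t is true, the antecedent forces (t = T, r = T, s = T), and the consequent holds there. If t is false, the antecedent forces (t = F, r = T, s = T), and the consequent holds there. Either way the consequent holds.

[⇒] This fails. Under t = F, r = T, s = F, the left side is true but the right side is false.

Not equivalent: only (⇐) holds.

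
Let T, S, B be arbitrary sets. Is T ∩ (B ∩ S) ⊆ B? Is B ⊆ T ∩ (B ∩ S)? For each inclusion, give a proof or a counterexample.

(⊆) Let x ∈ T ∩ (B ∩ S). Then x ∈ T ∩ S ∩ B, from which x ∈ B.

(⊇) This inclusion fails. Take T = ∅, S = ∅, B = {1}; then 1 ∈ B but 1 ∉ T ∩ (B ∩ S).

The sets are not equal: only the forward inclusion holds.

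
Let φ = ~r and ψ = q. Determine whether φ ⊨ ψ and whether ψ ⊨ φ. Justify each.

Neither direction holds.

[⇒] This fails. Under q = F, r = F, the left side is true but the right side is false.

[⇐] This fails. Under q = T, r = T, the left side is false but the right side is true.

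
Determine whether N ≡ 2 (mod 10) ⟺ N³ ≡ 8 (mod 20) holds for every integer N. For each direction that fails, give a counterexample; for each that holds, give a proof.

Both directions hold.

(⟹) Suppose N ≡ 2 (mod 10). Working modulo 20, N ∈ {2, 12}; for each such r, r³ ≡ 8 (mod 20).

(⟸) Conversely, the residues r modulo 20 with r³ ≡ 8 (mod 20) are exactly {2, 12}, and each is ≡ 2 (mod 10).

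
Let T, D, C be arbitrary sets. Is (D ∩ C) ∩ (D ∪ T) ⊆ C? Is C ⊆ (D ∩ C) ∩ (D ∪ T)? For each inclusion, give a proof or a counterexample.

(⊆) holds; (⊇) fails.

(⊆) Let x ∈ (D ∩ C) ∩ (D ∪ T). Then either x ∈ D ∩ C and x ∉ T; or x ∈ T ∩ D ∩ C. In each case x ∈ C, so (D ∩ C) ∩ (D ∪ T) ⊆ C.

(⊇) This inclusion fails. Take T = ∅, D = ∅, C = {1}; then 1 ∈ C but 1 ∉ (D ∩ C) ∩ (D ∪ T).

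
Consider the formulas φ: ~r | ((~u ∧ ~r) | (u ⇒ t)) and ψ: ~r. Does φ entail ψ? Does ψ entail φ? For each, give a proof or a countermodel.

The forward direction fails; the converse holds.

(⇒) This fails. Under t = F, r = T, u = F, the left side is true but the right side is false.

(⇐) Assume the antecedent. If t is true, ~r | ((~u ∧ ~r) | (u ⇒ t)) reduces to true regardless of the other variables. If t is false, the antecedent forces (t = F, r = F, u = F) or (t = F, r = F, u = T), and ~r | ((~u ∧ ~r) | (u ⇒ t)) holds there. Either way ~r | ((~u ∧ ~r) | (u ⇒ t)) holds.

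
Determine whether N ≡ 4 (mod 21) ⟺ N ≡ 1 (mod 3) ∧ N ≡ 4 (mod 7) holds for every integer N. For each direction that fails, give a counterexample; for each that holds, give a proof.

The biconditional holds.

Converse. If N ≡ 1 (mod 3) and N ≡ 4 (mod 7), then by the Chinese remainder theorem N ≡ 4 (mod 21). This is exactly N ≡ 4 (mod 21).

Forward direction. Suppose N ≡ 4 (mod 21); write N = 21j + 4. Since 3 ∣ 21, reducing mod 3 gives N ≡ 4 ≡ 1 (mod 3); since 7 ∣ 21, reducing mod 7 gives N ≡ 4 (mod 7).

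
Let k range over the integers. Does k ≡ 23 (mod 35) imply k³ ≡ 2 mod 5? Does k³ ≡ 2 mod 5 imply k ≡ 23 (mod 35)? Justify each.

(⟹) Suppose k ≡ 23 (mod 35). Then k³ ≡ 23³ = 12167 (mod 35), and since 5 ∣ 35, also k³ ≡ 2 (mod 5).

(⟸) This fails: take k = 3. Then 3³ = 27 ≡ 2 (mod 5), yet 3 ≡ 3 (mod 35), not 23.

Only the forward implication holds.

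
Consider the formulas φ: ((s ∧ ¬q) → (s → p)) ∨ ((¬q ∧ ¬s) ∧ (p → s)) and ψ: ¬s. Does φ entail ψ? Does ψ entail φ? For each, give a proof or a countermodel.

Only the reverse direction holds.

(⟸) Assume the antecedent. If q is true, the consequent reduces to true regardless of the other variables. If q is false, the antecedent forces (q = F, p = F, s = F) or (q = F, p = T, s = F), and the consequent holds there. Either way the consequent holds.

(⟹) This fails. Under q = T, p = F, s = T, the left side is true but the right side is false.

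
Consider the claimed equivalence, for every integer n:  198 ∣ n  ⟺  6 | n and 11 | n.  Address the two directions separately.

(⇐) This fails: take n = 66. Both 6 ∣ 66 and 11 ∣ 66, yet 66 is not a multiple of 198 (since 66 = 0·198 + 66), so 198 ∤ 66.

(⇒) If 198 ∣ n, write n = 198q. Since 198 = 33·6, n = 6·(33q), so 6 ∣ n; and since 198 = 18·11, n = 11·(18q), so 11 ∣ n.

Only the forward implication holds.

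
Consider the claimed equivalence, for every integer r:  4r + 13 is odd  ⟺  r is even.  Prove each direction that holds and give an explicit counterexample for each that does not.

(⇒) This fails: take r = 7. Then 4r + 13 = 41, which is odd, yet r = 7 is odd, not even.

(⇐) Suppose r is even. Since 4 is even, 4r is even for every r, so 4r + 13 has the same parity as 13, which is odd. Hence 4r + 13 is odd.

Only the reverse direction holds.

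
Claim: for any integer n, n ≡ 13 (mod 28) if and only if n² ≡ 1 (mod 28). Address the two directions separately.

Only the forward implication holds.

[⇒] Suppose n ≡ 13 (mod 28). Write n = 28j + 13. Then (28j + 13)² = 784j² + 728j + 169 = 28(28j² + 26j + 6) + 1, so n² ≡ 1 (mod 28).

[⇐] This fails: take n = 1. Then 1² = 1 ≡ 1 (mod 28), yet 1 ≡ 1 (mod 28), not 13.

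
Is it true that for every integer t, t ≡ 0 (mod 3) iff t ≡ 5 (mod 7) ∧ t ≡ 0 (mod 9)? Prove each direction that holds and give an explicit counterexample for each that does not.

Only the converse holds.

(⇐) If t ≡ 5 (mod 7) and t ≡ 0 (mod 9), then by the Chinese remainder theorem t ≡ 54 (mod 63). Since 54 ≡ 0 (mod 3) and 3 ∣ 63, we get t ≡ 0 (mod 3).

(⇒) This fails: t = 0 gives 0 ≡ 0 (mod 3) but 0 ≡ 0 (mod 7), so the conjunction on the right does not hold.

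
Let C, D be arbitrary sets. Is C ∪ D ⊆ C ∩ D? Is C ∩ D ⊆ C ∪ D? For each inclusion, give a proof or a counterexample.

The sets are not equal: only the reverse inclusion holds.

Forward inclusion. This inclusion fails. Take C = {1}, D = ∅; then 1 ∈ C ∪ D but 1 ∉ C ∩ D.

Reverse inclusion. Let x ∈ C ∩ D. Then x ∈ C ∩ D, from which x ∈ C ∪ D.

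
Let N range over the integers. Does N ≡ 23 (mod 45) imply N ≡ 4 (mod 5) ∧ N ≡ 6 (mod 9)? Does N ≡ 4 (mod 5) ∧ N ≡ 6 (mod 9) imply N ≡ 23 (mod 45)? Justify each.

(⇒) This fails: N = 23 gives 23 ≡ 23 (mod 45) but 23 ≡ 3 (mod 5), so the conjunction on the right does not hold.

(⇐) This fails: N = 24 satisfies both congruences on the right (24 ≡ 4 mod 5 and 24 ≡ 6 mod 9) yet 24 ≡ 24 (mod 45), not 23.

Both directions fail.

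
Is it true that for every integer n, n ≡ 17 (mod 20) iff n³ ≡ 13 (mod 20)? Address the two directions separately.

(⟹) Suppose n ≡ 17 (mod 20). Write n = 20j + 17. Then (20j + 17)³ = 8000j³ + 20400j² + 17340j + 4913 = 20(400j³ + 1020j² + 867j + 245) + 13, so n³ ≡ 13 (mod 20).

(⟸) Conversely, suppose n³ ≡ 13 (mod 20). The only residue r in {0, …, 19} with r³ ≡ 13 (mod 20) is r = 17, so n ≡ 17 (mod 20).

Both implications hold.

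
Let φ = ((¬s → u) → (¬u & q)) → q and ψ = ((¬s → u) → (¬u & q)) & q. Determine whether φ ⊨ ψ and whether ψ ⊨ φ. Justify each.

Forward direction. This fails. Under u = T, s = F, q = F, the left side is true but the right side is false.

Converse. Assume the antecedent. If u is true, the antecedent cannot hold. If u is false, the antecedent forces (u = F, s = F, q = T) or (u = F, s = T, q = T), and ((¬s → u) → (¬u & q)) → q holds there. Either way ((¬s → u) → (¬u & q)) → q holds.

The forward direction fails; the converse holds.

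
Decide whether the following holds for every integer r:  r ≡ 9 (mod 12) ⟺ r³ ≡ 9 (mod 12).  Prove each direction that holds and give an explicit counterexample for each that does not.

(⟹) Suppose r ≡ 9 (mod 12). Write r = 12j + 9. Then (12j + 9)³ = 1728j³ + 3888j² + 2916j + 729 = 12(144j³ + 324j² + 243j + 60) + 9, so r³ ≡ 9 (mod 12).

(⟸) Conversely, suppose r³ ≡ 9 (mod 12). The only residue r in {0, …, 11} with r³ ≡ 9 (mod 12) is r = 9, so r ≡ 9 (mod 12).

Equivalent; both directions hold.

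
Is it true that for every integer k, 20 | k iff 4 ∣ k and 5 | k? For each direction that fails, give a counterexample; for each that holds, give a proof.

Both implications hold.

(⟹) If 20 ∣ k, write k = 20q. Since 20 = 5·4, k = 4·(5q), so 4 ∣ k; and since 20 = 4·5, k = 5·(4q), so 5 ∣ k.

(⟸) Suppose 4 ∣ k and 5 ∣ k. Any common multiple of 4 and 5 is a multiple of their lcm; here gcd(4, 5) = 1, so lcm(4, 5) = 4·5 = 20, so 20 ∣ k.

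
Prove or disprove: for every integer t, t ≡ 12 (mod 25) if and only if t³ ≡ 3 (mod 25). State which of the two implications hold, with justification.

Both implications hold.

Forward direction. Suppose t ≡ 12 (mod 25). Write t = 25j + 12. Then (25j + 12)³ = 15625j³ + 22500j² + 10800j + 1728 = 25(625j³ + 900j² + 432j + 69) + 3, so t³ ≡ 3 (mod 25).

Converse. Suppose t³ ≡ 3 (mod 25). The only residue r in {0, …, 24} with r³ ≡ 3 (mod 25) is r = 12, so t ≡ 12 (mod 25).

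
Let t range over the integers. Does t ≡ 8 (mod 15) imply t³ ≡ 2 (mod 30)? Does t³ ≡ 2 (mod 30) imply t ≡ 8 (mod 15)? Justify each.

Not equivalent: only (⇐) holds.

[⇒] This fails: take t = 23. Then 23 ≡ 8 (mod 15), but 23³ = 12167 ≡ 17 (mod 30), not 2.

[⇐] Conversely, the residues r modulo 30 with r³ ≡ 2 (mod 30) are exactly {8}, and each is ≡ 8 (mod 15).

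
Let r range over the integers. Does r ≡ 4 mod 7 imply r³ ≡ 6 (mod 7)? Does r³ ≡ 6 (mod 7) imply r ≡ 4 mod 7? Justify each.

(⇒) fails and (⇐) fails.

(→) This fails: take r = 4. Then 4 ≡ 4 (mod 7), but 4³ = 64 ≡ 1 (mod 7), not 6.

(←) This fails: take r = 3. Then 3³ = 27 ≡ 6 (mod 7), yet 3 ≡ 3 (mod 7), not 4.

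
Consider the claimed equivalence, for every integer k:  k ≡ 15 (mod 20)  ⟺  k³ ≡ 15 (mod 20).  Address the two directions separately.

The biconditional holds.

(→) Suppose k ≡ 15 (mod 20). Write k = 20j + 15. Then (20j + 15)³ = 8000j³ + 18000j² + 13500j + 3375 = 20(400j³ + 900j² + 675j + 168) + 15, so k³ ≡ 15 (mod 20).

(←) Conversely, suppose k³ ≡ 15 (mod 20). The only residue r in {0, …, 19} with r³ ≡ 15 (mod 20) is r = 15, so k ≡ 15 (mod 20).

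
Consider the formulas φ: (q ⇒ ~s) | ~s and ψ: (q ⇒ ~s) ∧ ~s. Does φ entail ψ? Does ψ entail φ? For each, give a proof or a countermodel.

(⟹) This fails. Under s = T, q = F, the left side is true but the right side is false.

(⟸) Assume the antecedent. If s is true, the antecedent cannot hold. If s is false, (q ⇒ ~s) | ~s reduces to true regardless of the other variables. Either way (q ⇒ ~s) | ~s holds.

Only the reverse direction holds.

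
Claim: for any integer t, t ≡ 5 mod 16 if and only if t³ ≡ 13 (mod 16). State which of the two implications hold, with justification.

[⇒] Suppose t ≡ 5 mod 16. Write t = 16j + 5. Then (16j + 5)³ = 4096j³ + 3840j² + 1200j + 125 = 16(256j³ + 240j² + 75j + 7) + 13, so t³ ≡ 13 (mod 16).

[⇐] Conversely, suppose t³ ≡ 13 (mod 16). The only residue r in {0, …, 15} with r³ ≡ 13 (mod 16) is r = 5, so t ≡ 5 (mod 16).

Both implications hold.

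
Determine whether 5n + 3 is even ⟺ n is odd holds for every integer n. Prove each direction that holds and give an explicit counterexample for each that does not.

(⇐) Suppose n is odd; write n = 2j + 1. Then 5n + 3 = 5·(2j + 1) + 3 = 2·5j + 8, which is even.

(⇒) Suppose 5n + 3 is even. Since 5 is odd, 5n and n have the same parity, so 5n + 3 ≡ n + 3 (mod 2). As 3 is odd, 5n + 3 is even exactly when n is odd. Thus n is odd.

The biconditional holds.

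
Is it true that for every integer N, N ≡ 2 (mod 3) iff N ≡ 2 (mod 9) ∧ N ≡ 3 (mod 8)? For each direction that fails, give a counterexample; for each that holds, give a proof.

Not equivalent: only (⇐) holds.

Forward direction. This fails: N = 2 gives 2 ≡ 2 (mod 3) but 2 ≡ 2 (mod 8), so the conjunction on the right does not hold.

Converse. If N ≡ 2 (mod 9) and N ≡ 3 (mod 8), then by the Chinese remainder theorem N ≡ 11 (mod 72). Since 11 ≡ 2 (mod 3) and 3 ∣ 72, we get N ≡ 2 (mod 3).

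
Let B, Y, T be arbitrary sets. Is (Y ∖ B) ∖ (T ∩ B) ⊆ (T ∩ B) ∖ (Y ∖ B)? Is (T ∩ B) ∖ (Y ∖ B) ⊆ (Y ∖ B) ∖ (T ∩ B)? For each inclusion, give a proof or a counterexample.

Neither inclusion holds.

Forward inclusion. This inclusion fails. Take B = ∅, Y = {1}, T = ∅; then 1 ∈ (Y ∖ B) ∖ (T ∩ B) but 1 ∉ (T ∩ B) ∖ (Y ∖ B).

Reverse inclusion. This inclusion fails. Take B = {1}, Y = ∅, T = {1}; then 1 ∈ (T ∩ B) ∖ (Y ∖ B) but 1 ∉ (Y ∖ B) ∖ (T ∩ B).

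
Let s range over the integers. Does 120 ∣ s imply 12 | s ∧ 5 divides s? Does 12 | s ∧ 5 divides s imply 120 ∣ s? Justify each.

Not equivalent: only (⇒) holds.

(→) If 120 ∣ s, write s = 120q. Since 120 = 10·12, s = 12·(10q), so 12 ∣ s; and since 120 = 24·5, s = 5·(24q), so 5 ∣ s.

(←) This fails: take s = 60. Both 12 ∣ 60 and 5 ∣ 60, yet 60 is not a multiple of 120 (since 60 = 0·120 + 60), so 120 ∤ 60.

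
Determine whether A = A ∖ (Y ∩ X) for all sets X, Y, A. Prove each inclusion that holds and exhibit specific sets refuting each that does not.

(⟸) Let x ∈ A ∖ (Y ∩ X). Then either x ∈ A and x ∉ X, Y; or x ∈ X ∩ A and x ∉ Y; or x ∈ Y ∩ A and x ∉ X. In each case x ∈ A, so A ∖ (Y ∩ X) ⊆ A.

(⟹) This inclusion fails. Take X = {1}, Y = {1}, A = {1}; then 1 ∈ A but 1 ∉ A ∖ (Y ∩ X).

Only the reverse inclusion holds.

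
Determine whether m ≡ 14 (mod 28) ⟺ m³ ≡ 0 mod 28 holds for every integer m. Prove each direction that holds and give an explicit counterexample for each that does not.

(⟹) Suppose m ≡ 14 (mod 28). Write m = 28j + 14. Then (28j + 14)³ = 21952j³ + 32928j² + 16464j + 2744 = 28(784j³ + 1176j² + 588j + 98) + 0, so m³ ≡ 0 (mod 28).

(⟸) This fails: take m = 0. Then 0³ = 0 ≡ 0 (mod 28), yet 0 ≡ 0 (mod 28), not 14.

Not equivalent: only (⇒) holds.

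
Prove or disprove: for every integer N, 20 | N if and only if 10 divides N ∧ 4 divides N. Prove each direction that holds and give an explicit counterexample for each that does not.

(⇒) If 20 ∣ N, write N = 20q. Since 20 = 2·10, N = 10·(2q), so 10 ∣ N; and since 20 = 5·4, N = 4·(5q), so 4 ∣ N.

(⇐) Suppose 10 ∣ N and 4 ∣ N. Any common multiple of 10 and 4 is a multiple of their lcm; here lcm(10, 4) = 10·4/gcd(10, 4) = 40/2 = 20, so 20 ∣ N.

Both directions hold.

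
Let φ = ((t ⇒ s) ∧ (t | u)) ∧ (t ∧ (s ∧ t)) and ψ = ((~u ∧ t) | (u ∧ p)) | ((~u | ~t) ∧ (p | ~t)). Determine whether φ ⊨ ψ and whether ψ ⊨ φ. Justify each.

(⟹) This fails. Under s = T, p = F, t = T, u = T, the left side is true but the right side is false.

(⟸) This fails. Under s = F, p = F, t = F, u = F, the left side is false but the right side is true.

Neither implication holds.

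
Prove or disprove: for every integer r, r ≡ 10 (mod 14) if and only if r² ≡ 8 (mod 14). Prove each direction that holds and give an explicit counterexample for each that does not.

[⇒] This fails: take r = 10. Then 10 ≡ 10 (mod 14), but 10² = 100 ≡ 2 (mod 14), not 8.

[⇐] This fails: take r = 6. Then 6² = 36 ≡ 8 (mod 14), yet 6 ≡ 6 (mod 14), not 10.

Neither direction holds.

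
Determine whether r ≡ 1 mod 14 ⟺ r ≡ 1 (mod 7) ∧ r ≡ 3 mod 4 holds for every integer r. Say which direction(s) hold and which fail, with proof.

Forward direction. This fails: r = 1 gives 1 ≡ 1 (mod 14) but 1 ≡ 1 (mod 4), so the conjunction on the right does not hold.

Converse. If r ≡ 1 (mod 7) and r ≡ 3 (mod 4), then by the Chinese remainder theorem r ≡ 15 (mod 28). Since 15 ≡ 1 (mod 14) and 14 ∣ 28, we get r ≡ 1 (mod 14).

(⇒) fails; (⇐) holds.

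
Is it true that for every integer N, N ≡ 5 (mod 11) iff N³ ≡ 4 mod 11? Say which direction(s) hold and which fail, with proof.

[⇒] Suppose N ≡ 5 (mod 11). Write N = 11j + 5. Then (11j + 5)³ = 1331j³ + 1815j² + 825j + 125 = 11(121j³ + 165j² + 75j + 11) + 4, so N³ ≡ 4 (mod 11).

[⇐] Conversely, suppose N³ ≡ 4 (mod 11). The only residue r in {0, …, 10} with r³ ≡ 4 (mod 11) is r = 5, so N ≡ 5 (mod 11).

Both implications hold.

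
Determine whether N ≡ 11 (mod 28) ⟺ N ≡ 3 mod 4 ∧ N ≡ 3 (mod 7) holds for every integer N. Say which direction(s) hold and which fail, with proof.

(→) This fails: N = 11 gives 11 ≡ 11 (mod 28) but 11 ≡ 4 (mod 7), so the conjunction on the right does not hold.

(←) This fails: N = 3 satisfies both congruences on the right (3 ≡ 3 mod 4 and 3 ≡ 3 mod 7) yet 3 ≡ 3 (mod 28), not 11.

Both directions fail.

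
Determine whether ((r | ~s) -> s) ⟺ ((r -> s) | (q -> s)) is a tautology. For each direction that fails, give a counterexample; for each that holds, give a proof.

Not equivalent: only (⇒) holds.

Forward direction. Assume the antecedent. If q is true, the antecedent forces (q = T, s = T, r = F) or (q = T, s = T, r = T), and (r -> s) | (q -> s) holds there. If q is false, (r -> s) | (q -> s) reduces to true regardless of the other variables. Either way (r -> s) | (q -> s) holds.

Converse. This fails. Under q = F, s = F, r = F, the left side is false but the right side is true.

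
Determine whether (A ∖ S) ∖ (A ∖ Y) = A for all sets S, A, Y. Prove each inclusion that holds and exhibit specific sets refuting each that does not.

The sets are not equal: only the forward inclusion holds.

Reverse inclusion. This inclusion fails. Take S = ∅, A = {1}, Y = ∅; then 1 ∈ A but 1 ∉ (A ∖ S) ∖ (A ∖ Y).

Forward inclusion. Let x ∈ (A ∖ S) ∖ (A ∖ Y). Then x ∈ A ∩ Y and x ∉ S, from which x ∈ A.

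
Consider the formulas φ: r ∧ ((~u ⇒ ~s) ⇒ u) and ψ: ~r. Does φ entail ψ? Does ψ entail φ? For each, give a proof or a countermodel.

Both directions fail.

(⇒) This fails. Under u = T, s = F, r = T, the left side is true but the right side is false.

(⇐) This fails. Under u = F, s = F, r = F, the left side is false but the right side is true.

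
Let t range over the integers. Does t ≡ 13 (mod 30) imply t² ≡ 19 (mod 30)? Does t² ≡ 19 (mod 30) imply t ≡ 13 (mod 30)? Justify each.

(⇒) Suppose t ≡ 13 (mod 30). Write t = 30j + 13. Then (30j + 13)² = 900j² + 780j + 169 = 30(30j² + 26j + 5) + 19, so t² ≡ 19 (mod 30).

(⇐) This fails: take t = 7. Then 7² = 49 ≡ 19 (mod 30), yet 7 ≡ 7 (mod 30), not 13.

Only the forward implication holds.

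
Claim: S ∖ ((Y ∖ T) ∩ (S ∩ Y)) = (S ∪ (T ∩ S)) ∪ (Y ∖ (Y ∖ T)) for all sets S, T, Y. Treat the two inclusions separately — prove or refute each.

Reverse inclusion. This inclusion fails. Take S = {1}, T = ∅, Y = {1}; then 1 ∈ (S ∪ (T ∩ S)) ∪ (Y ∖ (Y ∖ T)) but 1 ∉ S ∖ ((Y ∖ T) ∩ (S ∩ Y)).

Forward inclusion. Let x ∈ S ∖ ((Y ∖ T) ∩ (S ∩ Y)). Then either x ∈ S and x ∉ T, Y; or x ∈ S ∩ T and x ∉ Y; or x ∈ S ∩ T ∩ Y. In each case x ∈ (S ∪ (T ∩ S)) ∪ (Y ∖ (Y ∖ T)), so S ∖ ((Y ∖ T) ∩ (S ∩ Y)) ⊆ (S ∪ (T ∩ S)) ∪ (Y ∖ (Y ∖ T)).

(⊆) holds; (⊇) fails.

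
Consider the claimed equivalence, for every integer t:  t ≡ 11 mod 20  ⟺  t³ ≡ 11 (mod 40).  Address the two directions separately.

[⇒] This fails: take t = 31. Then 31 ≡ 11 (mod 20), but 31³ = 29791 ≡ 31 (mod 40), not 11.

[⇐] Conversely, the residues r modulo 40 with r³ ≡ 11 (mod 40) are exactly {11}, and each is ≡ 11 (mod 20).

The forward direction fails; the converse holds.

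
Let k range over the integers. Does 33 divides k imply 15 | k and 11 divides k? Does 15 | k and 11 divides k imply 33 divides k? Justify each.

(⇒) This fails: take k = 33. Certainly 33 ∣ 33, but 15 ∤ 33.

(⇐) Suppose 15 ∣ k and 11 ∣ k. Any common multiple of 15 and 11 is a multiple of their lcm; here gcd(15, 11) = 1, so lcm(15, 11) = 15·11 = 165, so 165 ∣ k. Since 33 ∣ 165, it follows that 33 ∣ k.

Only the reverse direction holds.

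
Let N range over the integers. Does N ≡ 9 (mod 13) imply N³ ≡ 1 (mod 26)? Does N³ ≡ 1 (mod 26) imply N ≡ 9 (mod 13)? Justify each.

(⇒) This fails: take N = 22. Then 22 ≡ 9 (mod 13), but 22³ = 10648 ≡ 14 (mod 26), not 1.

(⇐) This fails: take N = 1. Then 1³ = 1 ≡ 1 (mod 26), yet 1 ≡ 1 (mod 13), not 9.

Neither direction holds.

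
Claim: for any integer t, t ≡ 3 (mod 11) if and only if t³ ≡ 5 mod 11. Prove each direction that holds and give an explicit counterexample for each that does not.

(⇐) Suppose t³ ≡ 5 (mod 11). The only residue r in {0, …, 10} with r³ ≡ 5 (mod 11) is r = 3, so t ≡ 3 (mod 11).

(⇒) Suppose t ≡ 3 (mod 11). Write t = 11j + 3. Then (11j + 3)³ = 1331j³ + 1089j² + 297j + 27 = 11(121j³ + 99j² + 27j + 2) + 5, so t³ ≡ 5 (mod 11).

The biconditional holds.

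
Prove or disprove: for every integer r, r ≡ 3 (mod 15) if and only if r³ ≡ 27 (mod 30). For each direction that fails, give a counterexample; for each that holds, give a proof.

(⇒) fails; (⇐) holds.

Forward direction. This fails: take r = 18. Then 18 ≡ 3 (mod 15), but 18³ = 5832 ≡ 12 (mod 30), not 27.

Converse. The residues r modulo 30 with r³ ≡ 27 (mod 30) are exactly {3}, and each is ≡ 3 (mod 15).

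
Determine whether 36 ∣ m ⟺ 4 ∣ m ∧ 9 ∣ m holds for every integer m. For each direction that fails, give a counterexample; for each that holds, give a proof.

Equivalent; both directions hold.

(⟹) If 36 ∣ m, write m = 36q. Since 36 = 9·4, m = 4·(9q), so 4 ∣ m; and since 36 = 4·9, m = 9·(4q), so 9 ∣ m.

(⟸) Suppose 4 ∣ m and 9 ∣ m. Any common multiple of 4 and 9 is a multiple of their lcm; here gcd(4, 9) = 1, so lcm(4, 9) = 4·9 = 36, so 36 ∣ m.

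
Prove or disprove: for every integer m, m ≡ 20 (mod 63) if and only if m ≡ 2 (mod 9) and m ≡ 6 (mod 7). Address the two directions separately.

(←) If m ≡ 2 (mod 9) and m ≡ 6 (mod 7), then by the Chinese remainder theorem m ≡ 20 (mod 63). This is exactly m ≡ 20 (mod 63).

(→) Suppose m ≡ 20 (mod 63); write m = 63j + 20. Since 9 ∣ 63, reducing mod 9 gives m ≡ 20 ≡ 2 (mod 9); since 7 ∣ 63, reducing mod 7 gives m ≡ 20 ≡ 6 (mod 7).

Equivalent; both directions hold.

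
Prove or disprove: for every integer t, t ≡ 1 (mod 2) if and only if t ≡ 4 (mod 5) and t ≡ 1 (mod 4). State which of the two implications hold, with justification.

[⇒] This fails: t = 1 gives 1 ≡ 1 (mod 2) but 1 ≡ 1 (mod 5), so the conjunction on the right does not hold.

[⇐] Conversely, if t ≡ 4 (mod 5) and t ≡ 1 (mod 4), then by the Chinese remainder theorem t ≡ 9 (mod 20). Since 9 ≡ 1 (mod 2) and 2 ∣ 20, we get t ≡ 1 (mod 2).

Not equivalent: only (⇐) holds.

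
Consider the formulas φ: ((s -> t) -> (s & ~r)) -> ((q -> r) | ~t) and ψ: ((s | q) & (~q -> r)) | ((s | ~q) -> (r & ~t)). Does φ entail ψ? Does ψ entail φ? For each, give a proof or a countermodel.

Neither implication holds.

Forward direction. This fails. Under s = F, r = F, q = F, t = F, the left side is true but the right side is false.

Converse. This fails. Under s = T, r = F, q = T, t = T, the left side is false but the right side is true.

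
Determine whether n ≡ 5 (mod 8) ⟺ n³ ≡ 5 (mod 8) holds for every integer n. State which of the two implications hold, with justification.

Forward direction. Suppose n ≡ 5 (mod 8). Write n = 8j + 5. Then (8j + 5)³ = 512j³ + 960j² + 600j + 125 = 8(64j³ + 120j² + 75j + 15) + 5, so n³ ≡ 5 (mod 8).

Converse. Suppose n³ ≡ 5 (mod 8). The only residue r in {0, …, 7} with r³ ≡ 5 (mod 8) is r = 5, so n ≡ 5 (mod 8).

Both directions hold; the statement is true.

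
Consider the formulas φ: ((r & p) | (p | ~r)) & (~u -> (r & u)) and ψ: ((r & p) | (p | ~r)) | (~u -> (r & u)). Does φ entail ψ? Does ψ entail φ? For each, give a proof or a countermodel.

The forward direction holds; the converse fails.

(⟹) Assume the antecedent. If u is true, the consequent reduces to true regardless of the other variables. If u is false, the antecedent cannot hold. Either way the consequent holds.

(⟸) This fails. Under u = F, r = F, p = F, the left side is false but the right side is true.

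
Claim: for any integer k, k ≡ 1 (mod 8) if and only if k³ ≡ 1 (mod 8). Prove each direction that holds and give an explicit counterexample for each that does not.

(⟹) Suppose k ≡ 1 (mod 8). Write k = 8j + 1. Then (8j + 1)³ = 512j³ + 192j² + 24j + 1 = 8(64j³ + 24j² + 3j) + 1, so k³ ≡ 1 (mod 8).

(⟸) Conversely, suppose k³ ≡ 1 (mod 8). The only residue r in {0, …, 7} with r³ ≡ 1 (mod 8) is r = 1, so k ≡ 1 (mod 8).

Both implications hold.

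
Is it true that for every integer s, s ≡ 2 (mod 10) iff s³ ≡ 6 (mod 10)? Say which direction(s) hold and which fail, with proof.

(→) This fails: take s = 2. Then 2 ≡ 2 (mod 10), but 2³ = 8 ≡ 8 (mod 10), not 6.

(←) This fails: take s = 6. Then 6³ = 216 ≡ 6 (mod 10), yet 6 ≡ 6 (mod 10), not 2.

(⇒) fails and (⇐) fails.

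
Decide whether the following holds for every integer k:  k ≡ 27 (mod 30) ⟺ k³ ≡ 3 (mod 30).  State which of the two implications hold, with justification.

(⇒) Suppose k ≡ 27 (mod 30). Write k = 30j + 27. Then (30j + 27)³ = 27000j³ + 72900j² + 65610j + 19683 = 30(900j³ + 2430j² + 2187j + 656) + 3, so k³ ≡ 3 (mod 30).

(⇐) Conversely, suppose k³ ≡ 3 (mod 30). The only residue r in {0, …, 29} with r³ ≡ 3 (mod 30) is r = 27, so k ≡ 27 (mod 30).

Both directions hold; the statement is true.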